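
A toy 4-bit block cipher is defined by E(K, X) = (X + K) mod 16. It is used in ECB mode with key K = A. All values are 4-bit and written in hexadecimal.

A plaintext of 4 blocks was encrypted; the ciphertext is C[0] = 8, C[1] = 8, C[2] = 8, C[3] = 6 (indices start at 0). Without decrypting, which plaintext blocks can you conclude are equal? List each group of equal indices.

P[0] = P[1] = P[2]

ECB encrypts each block independently with the same key, so equal ciphertext blocks imply equal plaintext blocks.
C[0] = C[1] = C[2] = 8, so P[0] = P[1] = P[2].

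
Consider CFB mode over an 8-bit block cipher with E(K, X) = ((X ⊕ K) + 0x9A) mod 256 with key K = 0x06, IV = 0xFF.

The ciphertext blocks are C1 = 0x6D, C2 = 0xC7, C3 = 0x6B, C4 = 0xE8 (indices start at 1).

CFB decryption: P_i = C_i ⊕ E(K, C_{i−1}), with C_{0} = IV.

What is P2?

P2 = 0xC2

P2: E(K, 0x6D) = 0x05; 0xC7 ⊕ 0x05 = 0xC2.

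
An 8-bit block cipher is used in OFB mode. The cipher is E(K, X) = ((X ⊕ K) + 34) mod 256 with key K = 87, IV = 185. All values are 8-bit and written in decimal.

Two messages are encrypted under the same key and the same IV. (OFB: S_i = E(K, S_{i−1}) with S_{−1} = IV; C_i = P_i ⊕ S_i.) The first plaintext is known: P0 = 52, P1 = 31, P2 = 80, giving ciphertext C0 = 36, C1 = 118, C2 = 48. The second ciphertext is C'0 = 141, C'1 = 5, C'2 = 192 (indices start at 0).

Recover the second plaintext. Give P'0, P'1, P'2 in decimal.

In OFB with a reused IV, both messages share the same keystream S_i, so C_i ⊕ C'_i = P_i ⊕ P'_i and thus P'_i = P_i ⊕ C_i ⊕ C'_i.
P'0: 52 ⊕ 36 ⊕ 141 = 157.
P'1: 31 ⊕ 118 ⊕ 5 = 108.
P'2: 80 ⊕ 48 ⊕ 192 = 160.

P'0 = 157, P'1 = 108, P'2 = 160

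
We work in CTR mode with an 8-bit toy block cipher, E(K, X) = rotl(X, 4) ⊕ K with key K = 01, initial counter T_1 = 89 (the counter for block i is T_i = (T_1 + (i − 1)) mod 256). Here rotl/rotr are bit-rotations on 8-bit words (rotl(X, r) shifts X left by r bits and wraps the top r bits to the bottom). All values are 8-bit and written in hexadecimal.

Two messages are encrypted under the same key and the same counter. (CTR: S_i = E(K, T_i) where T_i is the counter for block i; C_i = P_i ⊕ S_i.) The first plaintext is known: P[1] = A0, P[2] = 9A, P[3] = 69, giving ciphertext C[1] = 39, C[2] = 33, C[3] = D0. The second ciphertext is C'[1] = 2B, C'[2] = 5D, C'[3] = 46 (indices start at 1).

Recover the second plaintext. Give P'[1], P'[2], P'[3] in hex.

In CTR with a reused counter, both messages share the same keystream S_i, so C_i ⊕ C'_i = P_i ⊕ P'_i and thus P'_i = P_i ⊕ C_i ⊕ C'_i.
P'[1]: A0 ⊕ 39 ⊕ 2B = B2.
P'[2]: 9A ⊕ 33 ⊕ 5D = F4.
P'[3]: 69 ⊕ D0 ⊕ 46 = FF.

P'[1] = B2, P'[2] = F4, P'[3] = FF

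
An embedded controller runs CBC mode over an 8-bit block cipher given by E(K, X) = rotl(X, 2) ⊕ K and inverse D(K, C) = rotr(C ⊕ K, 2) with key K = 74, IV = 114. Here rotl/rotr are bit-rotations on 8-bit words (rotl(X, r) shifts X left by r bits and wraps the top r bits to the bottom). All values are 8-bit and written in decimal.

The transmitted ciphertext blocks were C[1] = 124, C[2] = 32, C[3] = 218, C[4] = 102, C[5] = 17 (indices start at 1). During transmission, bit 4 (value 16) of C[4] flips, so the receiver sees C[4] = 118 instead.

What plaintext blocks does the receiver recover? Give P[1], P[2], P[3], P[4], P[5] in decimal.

P[1] = 255, P[2] = 230, P[3] = 4, P[4] = 213, P[5] = 160

CBC decryption: P_i = D(K, C_i) ⊕ C_{i−1}, with C_{0} = IV.
Only C[4] changed, to 118. In CBC, a change in C_i garbles P_i and flips the same bit in P_{i+1}. Decrypting the received ciphertext:
P[1]: D(K, 124) = 141; 141 ⊕ 114 = 255.
P[2]: D(K, 32) = 154; 154 ⊕ 124 = 230.
P[3]: D(K, 218) = 36; 36 ⊕ 32 = 4.
P[4]: D(K, 118) = 15; 15 ⊕ 218 = 213.
P[5]: D(K, 17) = 214; 214 ⊕ 118 = 160.
Blocks that differ from the original plaintext: P[4], P[5].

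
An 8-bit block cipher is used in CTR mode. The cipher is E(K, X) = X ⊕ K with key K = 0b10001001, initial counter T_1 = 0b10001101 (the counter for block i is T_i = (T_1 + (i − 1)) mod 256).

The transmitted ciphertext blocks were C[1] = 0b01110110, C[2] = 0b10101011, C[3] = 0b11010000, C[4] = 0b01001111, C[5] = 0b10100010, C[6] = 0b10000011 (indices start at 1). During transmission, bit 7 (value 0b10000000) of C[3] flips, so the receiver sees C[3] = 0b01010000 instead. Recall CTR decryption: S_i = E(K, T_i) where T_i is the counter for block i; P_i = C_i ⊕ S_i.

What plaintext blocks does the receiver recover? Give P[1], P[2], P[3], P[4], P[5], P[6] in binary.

P[1] = 0b01110010, P[2] = 0b10101100, P[3] = 0b01010110, P[4] = 0b01010110, P[5] = 0b10111010, P[6] = 0b10011000

Only C[3] changed, to 0b01010000. In CTR, a change in C_i flips the same bit in P_i only; the keystream is unaffected. Decrypting the received ciphertext:
P[1]: T = 0b10001101, S = E(K, T) = 0b00000100; 0b01110110 ⊕ 0b00000100 = 0b01110010.
P[2]: T = 0b10001110, S = E(K, T) = 0b00000111; 0b10101011 ⊕ 0b00000111 = 0b10101100.
P[3]: T = 0b10001111, S = E(K, T) = 0b00000110; 0b01010000 ⊕ 0b00000110 = 0b01010110.
P[4]: T = 0b10010000, S = E(K, T) = 0b00011001; 0b01001111 ⊕ 0b00011001 = 0b01010110.
P[5]: T = 0b10010001, S = E(K, T) = 0b00011000; 0b10100010 ⊕ 0b00011000 = 0b10111010.
P[6]: T = 0b10010010, S = E(K, T) = 0b00011011; 0b10000011 ⊕ 0b00011011 = 0b10011000.
Blocks that differ from the original plaintext: P[3].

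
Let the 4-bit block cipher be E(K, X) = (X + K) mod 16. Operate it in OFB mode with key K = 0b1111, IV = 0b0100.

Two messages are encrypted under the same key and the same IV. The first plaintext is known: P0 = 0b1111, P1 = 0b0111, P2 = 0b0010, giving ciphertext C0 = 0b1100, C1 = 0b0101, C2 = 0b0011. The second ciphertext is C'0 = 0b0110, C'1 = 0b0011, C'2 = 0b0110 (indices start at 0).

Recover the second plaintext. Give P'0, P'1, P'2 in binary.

P'0 = 0b0101, P'1 = 0b0001, P'2 = 0b0111

In OFB with a reused IV, both messages share the same keystream S_i, so C_i ⊕ C'_i = P_i ⊕ P'_i and thus P'_i = P_i ⊕ C_i ⊕ C'_i.
P'0: 0b1111 ⊕ 0b1100 ⊕ 0b0110 = 0b0101.
P'1: 0b0111 ⊕ 0b0101 ⊕ 0b0011 = 0b0001.
P'2: 0b0010 ⊕ 0b0011 ⊕ 0b0110 = 0b0111.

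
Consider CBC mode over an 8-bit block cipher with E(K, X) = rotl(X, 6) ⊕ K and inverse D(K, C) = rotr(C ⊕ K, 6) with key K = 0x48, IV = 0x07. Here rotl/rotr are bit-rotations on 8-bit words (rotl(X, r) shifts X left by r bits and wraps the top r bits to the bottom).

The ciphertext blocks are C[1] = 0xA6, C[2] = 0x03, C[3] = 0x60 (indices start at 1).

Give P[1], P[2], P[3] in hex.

P[1] = 0xBC, P[2] = 0x8B, P[3] = 0xA3

CBC decryption: P_i = D(K, C_i) ⊕ C_{i−1}, with C_{0} = IV.
P[1]: D(K, 0xA6) = 0xBB; 0xBB ⊕ 0x07 = 0xBC.
P[2]: D(K, 0x03) = 0x2D; 0x2D ⊕ 0xA6 = 0x8B.
P[3]: D(K, 0x60) = 0xA0; 0xA0 ⊕ 0x03 = 0xA3.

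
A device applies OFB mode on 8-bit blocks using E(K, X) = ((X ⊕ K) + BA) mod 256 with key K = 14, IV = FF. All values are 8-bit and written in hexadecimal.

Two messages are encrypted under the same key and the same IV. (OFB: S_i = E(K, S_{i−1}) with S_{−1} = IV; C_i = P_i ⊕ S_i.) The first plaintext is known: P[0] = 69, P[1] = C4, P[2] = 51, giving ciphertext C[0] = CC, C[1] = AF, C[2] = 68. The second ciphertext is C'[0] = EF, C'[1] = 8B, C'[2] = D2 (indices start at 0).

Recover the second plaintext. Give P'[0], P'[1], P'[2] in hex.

In OFB with a reused IV, both messages share the same keystream S_i, so C_i ⊕ C'_i = P_i ⊕ P'_i and thus P'_i = P_i ⊕ C_i ⊕ C'_i.
P'[0]: 69 ⊕ CC ⊕ EF = 4A.
P'[1]: C4 ⊕ AF ⊕ 8B = E0.
P'[2]: 51 ⊕ 68 ⊕ D2 = EB.

P'[0] = 4A, P'[1] = E0, P'[2] = EB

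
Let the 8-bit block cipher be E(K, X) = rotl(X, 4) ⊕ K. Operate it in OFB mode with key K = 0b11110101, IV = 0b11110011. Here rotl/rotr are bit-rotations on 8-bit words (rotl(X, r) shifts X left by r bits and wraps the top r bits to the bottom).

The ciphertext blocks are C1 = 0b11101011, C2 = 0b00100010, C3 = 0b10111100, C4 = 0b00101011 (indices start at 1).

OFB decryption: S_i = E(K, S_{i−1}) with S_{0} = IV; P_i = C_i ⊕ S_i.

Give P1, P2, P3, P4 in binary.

P1 = 0b00100001, P2 = 0b01111011, P3 = 0b11011100, P4 = 0b11011000

P1: S = E(K, 0b11110011) = 0b11001010; 0b11101011 ⊕ 0b11001010 = 0b00100001.
P2: S = E(K, 0b11001010) = 0b01011001; 0b00100010 ⊕ 0b01011001 = 0b01111011.
P3: S = E(K, 0b01011001) = 0b01100000; 0b10111100 ⊕ 0b01100000 = 0b11011100.
P4: S = E(K, 0b01100000) = 0b11110011; 0b00101011 ⊕ 0b11110011 = 0b11011000.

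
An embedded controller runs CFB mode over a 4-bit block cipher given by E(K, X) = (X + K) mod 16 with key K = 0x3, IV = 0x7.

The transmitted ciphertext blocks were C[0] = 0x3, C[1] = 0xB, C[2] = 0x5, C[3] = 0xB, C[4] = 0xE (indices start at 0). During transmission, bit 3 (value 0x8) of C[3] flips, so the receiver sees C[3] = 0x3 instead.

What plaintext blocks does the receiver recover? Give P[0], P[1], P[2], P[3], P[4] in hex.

P[0] = 0x9, P[1] = 0xD, P[2] = 0xB, P[3] = 0xB, P[4] = 0x8

CFB decryption: P_i = C_i ⊕ E(K, C_{i−1}), with C_{−1} = IV.
Only C[3] changed, to 0x3. In CFB, a change in C_i flips the same bit in P_i and garbles P_{i+1}. Decrypting the received ciphertext:
P[0]: E(K, 0x7) = 0xA; 0x3 ⊕ 0xA = 0x9.
P[1]: E(K, 0x3) = 0x6; 0xB ⊕ 0x6 = 0xD.
P[2]: E(K, 0xB) = 0xE; 0x5 ⊕ 0xE = 0xB.
P[3]: E(K, 0x5) = 0x8; 0x3 ⊕ 0x8 = 0xB.
P[4]: E(K, 0x3) = 0x6; 0xE ⊕ 0x6 = 0x8.
Blocks that differ from the original plaintext: P[3], P[4].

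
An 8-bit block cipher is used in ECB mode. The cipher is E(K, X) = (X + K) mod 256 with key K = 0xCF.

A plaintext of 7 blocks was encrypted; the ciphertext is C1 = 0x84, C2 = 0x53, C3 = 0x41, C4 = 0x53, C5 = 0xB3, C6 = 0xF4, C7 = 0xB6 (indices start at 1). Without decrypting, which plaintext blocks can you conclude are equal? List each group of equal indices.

ECB encrypts each block independently with the same key, so equal ciphertext blocks imply equal plaintext blocks.
C2 = C4 = 0x53, so P2 = P4.

P2 = P4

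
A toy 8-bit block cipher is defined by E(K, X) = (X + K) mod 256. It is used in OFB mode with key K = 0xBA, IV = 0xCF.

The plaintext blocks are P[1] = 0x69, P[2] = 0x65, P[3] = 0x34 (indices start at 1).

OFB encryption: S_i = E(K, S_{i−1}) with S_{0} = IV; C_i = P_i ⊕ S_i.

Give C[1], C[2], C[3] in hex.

C[1]: S = E(K, 0xCF) = 0x89; 0x69 ⊕ 0x89 = 0xE0.
C[2]: S = E(K, 0x89) = 0x43; 0x65 ⊕ 0x43 = 0x26.
C[3]: S = E(K, 0x43) = 0xFD; 0x34 ⊕ 0xFD = 0xC9.

C[1] = 0xE0, C[2] = 0x26, C[3] = 0xC9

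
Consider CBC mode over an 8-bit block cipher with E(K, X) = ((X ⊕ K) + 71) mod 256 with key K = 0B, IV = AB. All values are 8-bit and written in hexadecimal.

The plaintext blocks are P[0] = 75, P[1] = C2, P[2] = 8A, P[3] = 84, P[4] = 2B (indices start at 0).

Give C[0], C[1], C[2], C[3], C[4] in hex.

CBC encryption: C_i = E(K, P_i ⊕ C_{i−1}), with C_{−1} = IV.
C[0]: P[0] ⊕ AB = DE; E(K, DE) = 46.
C[1]: P[1] ⊕ 46 = 84; E(K, 84) = 00.
C[2]: P[2] ⊕ 00 = 8A; E(K, 8A) = F2.
C[3]: P[3] ⊕ F2 = 76; E(K, 76) = EE.
C[4]: P[4] ⊕ EE = C5; E(K, C5) = 3F.

C[0] = 46, C[1] = 00, C[2] = F2, C[3] = EE, C[4] = 3F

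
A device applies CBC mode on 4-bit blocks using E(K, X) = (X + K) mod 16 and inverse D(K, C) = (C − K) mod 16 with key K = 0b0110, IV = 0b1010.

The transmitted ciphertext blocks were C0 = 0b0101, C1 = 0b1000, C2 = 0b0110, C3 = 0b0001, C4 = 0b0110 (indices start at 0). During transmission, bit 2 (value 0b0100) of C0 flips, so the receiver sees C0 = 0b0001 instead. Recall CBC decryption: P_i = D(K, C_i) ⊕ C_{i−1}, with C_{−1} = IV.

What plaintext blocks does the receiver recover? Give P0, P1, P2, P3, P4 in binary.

P0 = 0b0001, P1 = 0b0011, P2 = 0b1000, P3 = 0b1101, P4 = 0b0001

Only C0 changed, to 0b0001. In CBC, a change in C_i garbles P_i and flips the same bit in P_{i+1}. Decrypting the received ciphertext:
P0: D(K, 0b0001) = 0b1011; 0b1011 ⊕ 0b1010 = 0b0001.
P1: D(K, 0b1000) = 0b0010; 0b0010 ⊕ 0b0001 = 0b0011.
P2: D(K, 0b0110) = 0b0000; 0b0000 ⊕ 0b1000 = 0b1000.
P3: D(K, 0b0001) = 0b1011; 0b1011 ⊕ 0b0110 = 0b1101.
P4: D(K, 0b0110) = 0b0000; 0b0000 ⊕ 0b0001 = 0b0001.
Blocks that differ from the original plaintext: P0, P1.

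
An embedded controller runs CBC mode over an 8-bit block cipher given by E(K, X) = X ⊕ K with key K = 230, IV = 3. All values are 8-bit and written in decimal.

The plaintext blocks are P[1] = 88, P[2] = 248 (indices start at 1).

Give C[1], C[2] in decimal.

CBC encryption: C_i = E(K, P_i ⊕ C_{i−1}), with C_{0} = IV.
C[1]: P[1] ⊕ 3 = 91; E(K, 91) = 189.
C[2]: P[2] ⊕ 189 = 69; E(K, 69) = 163.

C[1] = 189, C[2] = 163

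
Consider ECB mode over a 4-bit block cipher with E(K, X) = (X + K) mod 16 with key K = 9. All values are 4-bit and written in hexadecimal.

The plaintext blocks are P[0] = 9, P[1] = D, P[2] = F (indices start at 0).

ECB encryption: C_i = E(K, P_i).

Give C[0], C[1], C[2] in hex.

C[0] = 2, C[1] = 6, C[2] = 8

C[0]: E(K, 9) = 2.
C[1]: E(K, D) = 6.
C[2]: E(K, F) = 8.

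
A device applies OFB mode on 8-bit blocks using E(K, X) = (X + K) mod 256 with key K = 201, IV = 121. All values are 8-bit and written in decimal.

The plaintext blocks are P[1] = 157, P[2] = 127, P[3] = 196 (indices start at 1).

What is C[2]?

C[2] = 116

OFB encryption: S_i = E(K, S_{i−1}) with S_{0} = IV; C_i = P_i ⊕ S_i.
C[1]: S = E(K, 121) = 66; 157 ⊕ 66 = 223.
C[2]: S = E(K, 66) = 11; 127 ⊕ 11 = 116.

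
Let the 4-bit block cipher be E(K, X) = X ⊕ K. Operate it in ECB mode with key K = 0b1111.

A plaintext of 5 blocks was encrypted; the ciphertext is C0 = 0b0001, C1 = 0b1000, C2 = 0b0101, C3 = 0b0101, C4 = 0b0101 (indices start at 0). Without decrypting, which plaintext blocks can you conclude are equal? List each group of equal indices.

P2 = P3 = P4

ECB encrypts each block independently with the same key, so equal ciphertext blocks imply equal plaintext blocks.
C2 = C3 = C4 = 0b0101, so P2 = P3 = P4.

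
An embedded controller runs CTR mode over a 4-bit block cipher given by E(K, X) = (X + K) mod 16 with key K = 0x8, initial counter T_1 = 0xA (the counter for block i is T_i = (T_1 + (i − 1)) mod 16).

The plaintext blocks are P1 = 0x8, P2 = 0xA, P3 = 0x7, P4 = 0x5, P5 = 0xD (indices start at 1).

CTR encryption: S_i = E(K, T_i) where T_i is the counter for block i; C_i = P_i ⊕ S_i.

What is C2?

C1: T = 0xA, S = E(K, T) = 0x2; 0x8 ⊕ 0x2 = 0xA.
C2: T = 0xB, S = E(K, T) = 0x3; 0xA ⊕ 0x3 = 0x9.

C2 = 0x9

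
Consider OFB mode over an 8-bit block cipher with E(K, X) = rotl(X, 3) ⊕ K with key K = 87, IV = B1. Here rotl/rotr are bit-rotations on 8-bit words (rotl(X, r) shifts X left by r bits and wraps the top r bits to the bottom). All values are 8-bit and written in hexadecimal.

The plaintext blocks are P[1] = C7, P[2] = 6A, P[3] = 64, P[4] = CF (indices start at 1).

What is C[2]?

OFB encryption: S_i = E(K, S_{i−1}) with S_{0} = IV; C_i = P_i ⊕ S_i.
C[1]: S = E(K, B1) = 0A; C7 ⊕ 0A = CD.
C[2]: S = E(K, 0A) = D7; 6A ⊕ D7 = BD.

C[2] = BD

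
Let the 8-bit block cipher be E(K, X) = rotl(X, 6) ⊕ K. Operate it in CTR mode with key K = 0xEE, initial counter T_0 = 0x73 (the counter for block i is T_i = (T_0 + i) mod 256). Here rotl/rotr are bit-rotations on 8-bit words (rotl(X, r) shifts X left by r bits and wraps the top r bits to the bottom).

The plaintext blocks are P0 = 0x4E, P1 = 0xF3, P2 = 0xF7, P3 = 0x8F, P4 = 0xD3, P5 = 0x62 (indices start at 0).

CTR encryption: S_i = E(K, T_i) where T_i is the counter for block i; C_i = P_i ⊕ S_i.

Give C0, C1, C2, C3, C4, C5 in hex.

C0 = 0x7C, C1 = 0x00, C2 = 0x44, C3 = 0xFC, C4 = 0xE0, C5 = 0x92

C0: T = 0x73, S = E(K, T) = 0x32; 0x4E ⊕ 0x32 = 0x7C.
C1: T = 0x74, S = E(K, T) = 0xF3; 0xF3 ⊕ 0xF3 = 0x00.
C2: T = 0x75, S = E(K, T) = 0xB3; 0xF7 ⊕ 0xB3 = 0x44.
C3: T = 0x76, S = E(K, T) = 0x73; 0x8F ⊕ 0x73 = 0xFC.
C4: T = 0x77, S = E(K, T) = 0x33; 0xD3 ⊕ 0x33 = 0xE0.
C5: T = 0x78, S = E(K, T) = 0xF0; 0x62 ⊕ 0xF0 = 0x92.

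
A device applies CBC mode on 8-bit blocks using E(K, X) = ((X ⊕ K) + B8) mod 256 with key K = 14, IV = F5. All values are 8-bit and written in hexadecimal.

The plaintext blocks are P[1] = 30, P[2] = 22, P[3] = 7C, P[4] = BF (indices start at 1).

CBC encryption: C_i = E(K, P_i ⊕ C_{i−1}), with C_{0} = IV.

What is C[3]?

C[1]: P[1] ⊕ F5 = C5; E(K, C5) = 89.
C[2]: P[2] ⊕ 89 = AB; E(K, AB) = 77.
C[3]: P[3] ⊕ 77 = 0B; E(K, 0B) = D7.

C[3] = D7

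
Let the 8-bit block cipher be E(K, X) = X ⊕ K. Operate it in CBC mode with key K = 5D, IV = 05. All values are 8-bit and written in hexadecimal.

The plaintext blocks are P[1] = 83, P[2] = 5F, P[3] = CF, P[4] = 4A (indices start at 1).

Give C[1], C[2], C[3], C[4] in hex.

C[1] = DB, C[2] = D9, C[3] = 4B, C[4] = 5C

CBC encryption: C_i = E(K, P_i ⊕ C_{i−1}), with C_{0} = IV.
C[1]: P[1] ⊕ 05 = 86; E(K, 86) = DB.
C[2]: P[2] ⊕ DB = 84; E(K, 84) = D9.
C[3]: P[3] ⊕ D9 = 16; E(K, 16) = 4B.
C[4]: P[4] ⊕ 4B = 01; E(K, 01) = 5C.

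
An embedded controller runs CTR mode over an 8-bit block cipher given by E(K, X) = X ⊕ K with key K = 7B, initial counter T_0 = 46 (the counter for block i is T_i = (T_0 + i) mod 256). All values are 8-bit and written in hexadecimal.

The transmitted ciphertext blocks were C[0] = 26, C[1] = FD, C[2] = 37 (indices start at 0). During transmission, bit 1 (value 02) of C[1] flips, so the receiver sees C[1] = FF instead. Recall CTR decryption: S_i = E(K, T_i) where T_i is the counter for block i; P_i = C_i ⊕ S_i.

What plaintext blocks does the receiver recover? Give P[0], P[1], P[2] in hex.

Only C[1] changed, to FF. In CTR, a change in C_i flips the same bit in P_i only; the keystream is unaffected. Decrypting the received ciphertext:
P[0]: T = 46, S = E(K, T) = 3D; 26 ⊕ 3D = 1B.
P[1]: T = 47, S = E(K, T) = 3C; FF ⊕ 3C = C3.
P[2]: T = 48, S = E(K, T) = 33; 37 ⊕ 33 = 04.
Blocks that differ from the original plaintext: P[1].

P[0] = 1B, P[1] = C3, P[2] = 04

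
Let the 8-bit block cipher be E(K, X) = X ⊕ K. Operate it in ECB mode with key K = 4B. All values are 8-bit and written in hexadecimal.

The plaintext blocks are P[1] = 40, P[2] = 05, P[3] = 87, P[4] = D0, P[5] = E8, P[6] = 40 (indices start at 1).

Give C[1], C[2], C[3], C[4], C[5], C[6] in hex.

C[1] = 0B, C[2] = 4E, C[3] = CC, C[4] = 9B, C[5] = A3, C[6] = 0B

ECB encryption: C_i = E(K, P_i).
C[1]: E(K, 40) = 0B.
C[2]: E(K, 05) = 4E.
C[3]: E(K, 87) = CC.
C[4]: E(K, D0) = 9B.
C[5]: E(K, E8) = A3.
C[6]: E(K, 40) = 0B.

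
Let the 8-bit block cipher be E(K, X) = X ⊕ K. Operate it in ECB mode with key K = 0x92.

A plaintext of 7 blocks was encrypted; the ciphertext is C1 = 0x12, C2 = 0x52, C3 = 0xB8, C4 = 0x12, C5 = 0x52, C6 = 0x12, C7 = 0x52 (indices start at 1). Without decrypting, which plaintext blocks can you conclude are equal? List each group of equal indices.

P1 = P4 = P6; P2 = P5 = P7

ECB encrypts each block independently with the same key, so equal ciphertext blocks imply equal plaintext blocks.
C1 = C4 = C6 = 0x12, so P1 = P4 = P6.
C2 = C5 = C7 = 0x52, so P2 = P5 = P7.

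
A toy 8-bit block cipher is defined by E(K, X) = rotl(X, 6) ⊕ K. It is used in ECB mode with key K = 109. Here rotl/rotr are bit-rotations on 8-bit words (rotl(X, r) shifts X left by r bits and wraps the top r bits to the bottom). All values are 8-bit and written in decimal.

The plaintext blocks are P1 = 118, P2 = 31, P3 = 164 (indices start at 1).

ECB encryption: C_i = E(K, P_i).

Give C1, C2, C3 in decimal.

C1 = 240, C2 = 170, C3 = 68

C1: E(K, 118) = 240.
C2: E(K, 31) = 170.
C3: E(K, 164) = 68.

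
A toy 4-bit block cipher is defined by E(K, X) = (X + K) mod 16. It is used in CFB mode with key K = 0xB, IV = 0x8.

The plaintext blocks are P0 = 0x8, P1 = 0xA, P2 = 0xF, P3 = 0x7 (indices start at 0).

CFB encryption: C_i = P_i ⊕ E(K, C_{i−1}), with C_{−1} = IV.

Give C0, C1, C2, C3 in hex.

C0: E(K, 0x8) = 0x3; 0x8 ⊕ 0x3 = 0xB.
C1: E(K, 0xB) = 0x6; 0xA ⊕ 0x6 = 0xC.
C2: E(K, 0xC) = 0x7; 0xF ⊕ 0x7 = 0x8.
C3: E(K, 0x8) = 0x3; 0x7 ⊕ 0x3 = 0x4.

C0 = 0xB, C1 = 0xC, C2 = 0x8, C3 = 0x4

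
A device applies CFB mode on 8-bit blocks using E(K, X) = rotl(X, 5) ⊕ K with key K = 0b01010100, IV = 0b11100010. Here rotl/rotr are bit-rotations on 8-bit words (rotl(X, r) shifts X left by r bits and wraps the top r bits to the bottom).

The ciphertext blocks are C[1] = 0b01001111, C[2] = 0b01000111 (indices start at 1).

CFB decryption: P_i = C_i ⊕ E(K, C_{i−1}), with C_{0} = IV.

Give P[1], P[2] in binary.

P[1] = 0b01000111, P[2] = 0b11111010

P[1]: E(K, 0b11100010) = 0b00001000; 0b01001111 ⊕ 0b00001000 = 0b01000111.
P[2]: E(K, 0b01001111) = 0b10111101; 0b01000111 ⊕ 0b10111101 = 0b11111010.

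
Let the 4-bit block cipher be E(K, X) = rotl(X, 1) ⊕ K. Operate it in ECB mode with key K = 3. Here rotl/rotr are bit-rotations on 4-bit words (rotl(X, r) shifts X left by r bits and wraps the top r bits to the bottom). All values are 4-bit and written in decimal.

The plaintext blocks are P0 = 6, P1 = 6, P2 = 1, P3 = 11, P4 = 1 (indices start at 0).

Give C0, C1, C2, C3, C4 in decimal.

ECB encryption: C_i = E(K, P_i).
C0: E(K, 6) = 15.
C1: E(K, 6) = 15.
C2: E(K, 1) = 1.
C3: E(K, 11) = 4.
C4: E(K, 1) = 1.

C0 = 15, C1 = 15, C2 = 1, C3 = 4, C4 = 1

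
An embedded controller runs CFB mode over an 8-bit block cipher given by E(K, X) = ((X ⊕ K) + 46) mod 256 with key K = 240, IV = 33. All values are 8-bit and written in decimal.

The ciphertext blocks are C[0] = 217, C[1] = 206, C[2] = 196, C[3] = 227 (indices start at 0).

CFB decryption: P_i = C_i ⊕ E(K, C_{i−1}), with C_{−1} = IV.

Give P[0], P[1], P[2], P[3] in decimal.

P[0] = 38, P[1] = 153, P[2] = 168, P[3] = 129

P[0]: E(K, 33) = 255; 217 ⊕ 255 = 38.
P[1]: E(K, 217) = 87; 206 ⊕ 87 = 153.
P[2]: E(K, 206) = 108; 196 ⊕ 108 = 168.
P[3]: E(K, 196) = 98; 227 ⊕ 98 = 129.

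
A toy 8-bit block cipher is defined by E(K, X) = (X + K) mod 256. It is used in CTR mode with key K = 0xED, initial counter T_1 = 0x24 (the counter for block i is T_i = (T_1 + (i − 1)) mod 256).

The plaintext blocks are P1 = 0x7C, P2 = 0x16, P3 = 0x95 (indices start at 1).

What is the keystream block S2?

CTR encryption: S_i = E(K, T_i) where T_i is the counter for block i; C_i = P_i ⊕ S_i.
C1: T = 0x24, S = E(K, T) = 0x11; 0x7C ⊕ 0x11 = 0x6D.
C2: T = 0x25, S = E(K, T) = 0x12; 0x16 ⊕ 0x12 = 0x04.
So S2 = 0x12.

0x12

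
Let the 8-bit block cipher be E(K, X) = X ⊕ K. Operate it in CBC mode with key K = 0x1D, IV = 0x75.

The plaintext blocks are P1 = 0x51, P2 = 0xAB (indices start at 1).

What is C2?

C2 = 0x8F

CBC encryption: C_i = E(K, P_i ⊕ C_{i−1}), with C_{0} = IV.
C1: P1 ⊕ 0x75 = 0x24; E(K, 0x24) = 0x39.
C2: P2 ⊕ 0x39 = 0x92; E(K, 0x92) = 0x8F.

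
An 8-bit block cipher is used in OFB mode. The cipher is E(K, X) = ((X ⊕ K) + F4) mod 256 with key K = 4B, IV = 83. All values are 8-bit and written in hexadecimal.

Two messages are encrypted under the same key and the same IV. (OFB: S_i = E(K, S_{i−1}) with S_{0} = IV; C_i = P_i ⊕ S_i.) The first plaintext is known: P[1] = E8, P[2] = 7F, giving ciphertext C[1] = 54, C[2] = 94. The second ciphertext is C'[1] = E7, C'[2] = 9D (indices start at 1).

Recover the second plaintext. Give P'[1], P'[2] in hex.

P'[1] = 5B, P'[2] = 76

In OFB with a reused IV, both messages share the same keystream S_i, so C_i ⊕ C'_i = P_i ⊕ P'_i and thus P'_i = P_i ⊕ C_i ⊕ C'_i.
P'[1]: E8 ⊕ 54 ⊕ E7 = 5B.
P'[2]: 7F ⊕ 94 ⊕ 9D = 76.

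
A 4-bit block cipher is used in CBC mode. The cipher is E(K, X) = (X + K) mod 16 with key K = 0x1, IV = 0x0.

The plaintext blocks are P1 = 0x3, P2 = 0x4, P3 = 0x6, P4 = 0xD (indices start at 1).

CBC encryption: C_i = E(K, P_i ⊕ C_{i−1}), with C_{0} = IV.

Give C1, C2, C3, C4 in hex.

C1: P1 ⊕ 0x0 = 0x3; E(K, 0x3) = 0x4.
C2: P2 ⊕ 0x4 = 0x0; E(K, 0x0) = 0x1.
C3: P3 ⊕ 0x1 = 0x7; E(K, 0x7) = 0x8.
C4: P4 ⊕ 0x8 = 0x5; E(K, 0x5) = 0x6.

C1 = 0x4, C2 = 0x1, C3 = 0x8, C4 = 0x6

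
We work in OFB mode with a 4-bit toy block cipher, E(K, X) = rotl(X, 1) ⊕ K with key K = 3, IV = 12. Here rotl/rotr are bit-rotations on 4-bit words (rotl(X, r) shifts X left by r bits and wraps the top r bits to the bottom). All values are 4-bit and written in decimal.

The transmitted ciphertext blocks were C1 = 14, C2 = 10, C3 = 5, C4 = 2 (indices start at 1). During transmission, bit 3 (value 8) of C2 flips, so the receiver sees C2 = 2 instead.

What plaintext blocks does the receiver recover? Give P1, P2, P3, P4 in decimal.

OFB decryption: S_i = E(K, S_{i−1}) with S_{0} = IV; P_i = C_i ⊕ S_i.
Only C2 changed, to 2. In OFB, a change in C_i flips the same bit in P_i only; the keystream is unaffected. Decrypting the received ciphertext:
P1: S = E(K, 12) = 10; 14 ⊕ 10 = 4.
P2: S = E(K, 10) = 6; 2 ⊕ 6 = 4.
P3: S = E(K, 6) = 15; 5 ⊕ 15 = 10.
P4: S = E(K, 15) = 12; 2 ⊕ 12 = 14.
Blocks that differ from the original plaintext: P2.

P1 = 4, P2 = 4, P3 = 10, P4 = 14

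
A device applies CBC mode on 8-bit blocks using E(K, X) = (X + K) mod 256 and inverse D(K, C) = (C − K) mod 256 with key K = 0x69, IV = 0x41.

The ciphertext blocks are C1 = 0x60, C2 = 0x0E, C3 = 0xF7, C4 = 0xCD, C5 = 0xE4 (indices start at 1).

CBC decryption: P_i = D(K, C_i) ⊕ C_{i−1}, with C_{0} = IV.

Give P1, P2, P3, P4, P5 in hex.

P1 = 0xB6, P2 = 0xC5, P3 = 0x80, P4 = 0x93, P5 = 0xB6

P1: D(K, 0x60) = 0xF7; 0xF7 ⊕ 0x41 = 0xB6.
P2: D(K, 0x0E) = 0xA5; 0xA5 ⊕ 0x60 = 0xC5.
P3: D(K, 0xF7) = 0x8E; 0x8E ⊕ 0x0E = 0x80.
P4: D(K, 0xCD) = 0x64; 0x64 ⊕ 0xF7 = 0x93.
P5: D(K, 0xE4) = 0x7B; 0x7B ⊕ 0xCD = 0xB6.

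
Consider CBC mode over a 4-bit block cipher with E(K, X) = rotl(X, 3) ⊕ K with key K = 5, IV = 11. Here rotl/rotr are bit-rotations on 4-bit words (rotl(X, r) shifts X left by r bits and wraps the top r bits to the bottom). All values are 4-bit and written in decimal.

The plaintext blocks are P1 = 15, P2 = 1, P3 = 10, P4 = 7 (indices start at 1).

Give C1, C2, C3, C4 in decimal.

C1 = 7, C2 = 6, C3 = 3, C4 = 7

CBC encryption: C_i = E(K, P_i ⊕ C_{i−1}), with C_{0} = IV.
C1: P1 ⊕ 11 = 4; E(K, 4) = 7.
C2: P2 ⊕ 7 = 6; E(K, 6) = 6.
C3: P3 ⊕ 6 = 12; E(K, 12) = 3.
C4: P4 ⊕ 3 = 4; E(K, 4) = 7.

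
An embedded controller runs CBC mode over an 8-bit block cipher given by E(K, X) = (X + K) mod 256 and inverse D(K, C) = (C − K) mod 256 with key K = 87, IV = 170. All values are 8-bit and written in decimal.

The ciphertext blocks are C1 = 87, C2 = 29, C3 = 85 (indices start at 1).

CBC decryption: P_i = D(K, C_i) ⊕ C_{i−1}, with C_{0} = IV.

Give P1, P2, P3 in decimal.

P1 = 170, P2 = 145, P3 = 227

P1: D(K, 87) = 0; 0 ⊕ 170 = 170.
P2: D(K, 29) = 198; 198 ⊕ 87 = 145.
P3: D(K, 85) = 254; 254 ⊕ 29 = 227.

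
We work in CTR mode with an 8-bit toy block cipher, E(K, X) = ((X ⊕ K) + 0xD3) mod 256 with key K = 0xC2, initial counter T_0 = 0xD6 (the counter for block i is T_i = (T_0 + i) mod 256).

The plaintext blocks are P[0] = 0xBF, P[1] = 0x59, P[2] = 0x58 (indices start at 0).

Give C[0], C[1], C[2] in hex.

CTR encryption: S_i = E(K, T_i) where T_i is the counter for block i; C_i = P_i ⊕ S_i.
C[0]: T = 0xD6, S = E(K, T) = 0xE7; 0xBF ⊕ 0xE7 = 0x58.
C[1]: T = 0xD7, S = E(K, T) = 0xE8; 0x59 ⊕ 0xE8 = 0xB1.
C[2]: T = 0xD8, S = E(K, T) = 0xED; 0x58 ⊕ 0xED = 0xB5.

C[0] = 0x58, C[1] = 0xB1, C[2] = 0xB5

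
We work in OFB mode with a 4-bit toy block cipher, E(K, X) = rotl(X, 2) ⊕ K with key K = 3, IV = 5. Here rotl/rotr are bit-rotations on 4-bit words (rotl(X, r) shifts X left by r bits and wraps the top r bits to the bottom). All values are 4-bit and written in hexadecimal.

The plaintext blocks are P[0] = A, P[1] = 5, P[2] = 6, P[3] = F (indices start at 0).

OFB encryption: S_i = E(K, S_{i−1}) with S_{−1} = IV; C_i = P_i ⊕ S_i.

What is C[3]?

C[0]: S = E(K, 5) = 6; A ⊕ 6 = C.
C[1]: S = E(K, 6) = A; 5 ⊕ A = F.
C[2]: S = E(K, A) = 9; 6 ⊕ 9 = F.
C[3]: S = E(K, 9) = 5; F ⊕ 5 = A.

C[3] = A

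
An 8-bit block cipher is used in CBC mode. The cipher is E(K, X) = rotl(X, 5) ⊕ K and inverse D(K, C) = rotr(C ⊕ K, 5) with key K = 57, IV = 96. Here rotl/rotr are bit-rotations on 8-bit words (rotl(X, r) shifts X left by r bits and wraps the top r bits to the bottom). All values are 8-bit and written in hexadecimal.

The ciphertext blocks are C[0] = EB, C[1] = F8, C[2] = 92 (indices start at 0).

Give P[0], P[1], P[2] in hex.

CBC decryption: P_i = D(K, C_i) ⊕ C_{i−1}, with C_{−1} = IV.
P[0]: D(K, EB) = E5; E5 ⊕ 96 = 73.
P[1]: D(K, F8) = 7D; 7D ⊕ EB = 96.
P[2]: D(K, 92) = 2E; 2E ⊕ F8 = D6.

P[0] = 73, P[1] = 96, P[2] = D6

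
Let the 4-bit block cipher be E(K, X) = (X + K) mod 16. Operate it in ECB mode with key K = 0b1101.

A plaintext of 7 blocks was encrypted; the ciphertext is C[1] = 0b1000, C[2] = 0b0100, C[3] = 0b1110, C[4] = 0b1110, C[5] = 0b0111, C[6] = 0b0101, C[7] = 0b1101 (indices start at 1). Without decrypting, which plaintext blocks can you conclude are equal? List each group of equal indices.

ECB encrypts each block independently with the same key, so equal ciphertext blocks imply equal plaintext blocks.
C[3] = C[4] = 0b1110, so P[3] = P[4].

P[3] = P[4]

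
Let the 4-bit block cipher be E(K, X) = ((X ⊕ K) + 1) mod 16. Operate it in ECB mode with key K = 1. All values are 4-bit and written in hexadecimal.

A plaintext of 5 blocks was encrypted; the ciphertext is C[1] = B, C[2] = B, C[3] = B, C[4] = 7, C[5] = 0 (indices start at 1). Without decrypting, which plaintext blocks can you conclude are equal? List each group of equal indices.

ECB encrypts each block independently with the same key, so equal ciphertext blocks imply equal plaintext blocks.
C[1] = C[2] = C[3] = B, so P[1] = P[2] = P[3].

P[1] = P[2] = P[3]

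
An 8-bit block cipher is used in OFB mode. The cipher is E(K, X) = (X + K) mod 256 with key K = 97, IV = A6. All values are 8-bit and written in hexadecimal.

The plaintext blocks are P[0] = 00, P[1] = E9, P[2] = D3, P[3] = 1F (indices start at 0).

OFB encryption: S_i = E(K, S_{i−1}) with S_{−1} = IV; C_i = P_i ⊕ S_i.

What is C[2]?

C[2] = B8

C[0]: S = E(K, A6) = 3D; 00 ⊕ 3D = 3D.
C[1]: S = E(K, 3D) = D4; E9 ⊕ D4 = 3D.
C[2]: S = E(K, D4) = 6B; D3 ⊕ 6B = B8.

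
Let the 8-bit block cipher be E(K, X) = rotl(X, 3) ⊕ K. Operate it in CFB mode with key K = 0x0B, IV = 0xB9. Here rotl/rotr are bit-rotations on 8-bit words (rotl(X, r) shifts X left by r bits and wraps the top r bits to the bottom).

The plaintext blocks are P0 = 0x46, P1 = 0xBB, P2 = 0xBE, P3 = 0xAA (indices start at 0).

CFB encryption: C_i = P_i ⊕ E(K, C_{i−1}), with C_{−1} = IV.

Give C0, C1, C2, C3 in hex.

C0 = 0x80, C1 = 0xB4, C2 = 0x10, C3 = 0x21

C0: E(K, 0xB9) = 0xC6; 0x46 ⊕ 0xC6 = 0x80.
C1: E(K, 0x80) = 0x0F; 0xBB ⊕ 0x0F = 0xB4.
C2: E(K, 0xB4) = 0xAE; 0xBE ⊕ 0xAE = 0x10.
C3: E(K, 0x10) = 0x8B; 0xAA ⊕ 0x8B = 0x21.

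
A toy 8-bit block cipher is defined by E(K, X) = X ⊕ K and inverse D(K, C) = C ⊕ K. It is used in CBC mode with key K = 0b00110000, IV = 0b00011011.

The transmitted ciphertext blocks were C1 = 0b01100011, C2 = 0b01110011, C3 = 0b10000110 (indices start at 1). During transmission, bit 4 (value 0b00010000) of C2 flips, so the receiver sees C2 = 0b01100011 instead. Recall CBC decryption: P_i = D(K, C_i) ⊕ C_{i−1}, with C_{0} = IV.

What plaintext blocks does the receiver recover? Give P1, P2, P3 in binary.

Only C2 changed, to 0b01100011. In CBC, a change in C_i garbles P_i and flips the same bit in P_{i+1}. Decrypting the received ciphertext:
P1: D(K, 0b01100011) = 0b01010011; 0b01010011 ⊕ 0b00011011 = 0b01001000.
P2: D(K, 0b01100011) = 0b01010011; 0b01010011 ⊕ 0b01100011 = 0b00110000.
P3: D(K, 0b10000110) = 0b10110110; 0b10110110 ⊕ 0b01100011 = 0b11010101.
Blocks that differ from the original plaintext: P2, P3.

P1 = 0b01001000, P2 = 0b00110000, P3 = 0b11010101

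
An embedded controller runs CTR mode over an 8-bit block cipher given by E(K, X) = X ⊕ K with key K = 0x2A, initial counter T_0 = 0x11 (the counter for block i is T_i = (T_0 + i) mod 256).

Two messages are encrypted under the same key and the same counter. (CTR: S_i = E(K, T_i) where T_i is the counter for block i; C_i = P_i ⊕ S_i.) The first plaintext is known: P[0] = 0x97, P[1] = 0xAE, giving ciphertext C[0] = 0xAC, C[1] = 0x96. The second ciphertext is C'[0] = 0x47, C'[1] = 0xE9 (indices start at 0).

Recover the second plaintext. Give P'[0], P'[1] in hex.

In CTR with a reused counter, both messages share the same keystream S_i, so C_i ⊕ C'_i = P_i ⊕ P'_i and thus P'_i = P_i ⊕ C_i ⊕ C'_i.
P'[0]: 0x97 ⊕ 0xAC ⊕ 0x47 = 0x7C.
P'[1]: 0xAE ⊕ 0x96 ⊕ 0xE9 = 0xD1.

P'[0] = 0x7C, P'[1] = 0xD1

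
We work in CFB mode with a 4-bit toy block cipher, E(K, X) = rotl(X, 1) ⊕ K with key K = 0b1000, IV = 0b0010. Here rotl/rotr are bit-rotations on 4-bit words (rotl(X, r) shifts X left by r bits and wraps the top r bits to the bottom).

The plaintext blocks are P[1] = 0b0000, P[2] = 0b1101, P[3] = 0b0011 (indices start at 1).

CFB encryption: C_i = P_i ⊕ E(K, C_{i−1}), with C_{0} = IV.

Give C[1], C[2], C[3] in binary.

C[1]: E(K, 0b0010) = 0b1100; 0b0000 ⊕ 0b1100 = 0b1100.
C[2]: E(K, 0b1100) = 0b0001; 0b1101 ⊕ 0b0001 = 0b1100.
C[3]: E(K, 0b1100) = 0b0001; 0b0011 ⊕ 0b0001 = 0b0010.

C[1] = 0b1100, C[2] = 0b1100, C[3] = 0b0010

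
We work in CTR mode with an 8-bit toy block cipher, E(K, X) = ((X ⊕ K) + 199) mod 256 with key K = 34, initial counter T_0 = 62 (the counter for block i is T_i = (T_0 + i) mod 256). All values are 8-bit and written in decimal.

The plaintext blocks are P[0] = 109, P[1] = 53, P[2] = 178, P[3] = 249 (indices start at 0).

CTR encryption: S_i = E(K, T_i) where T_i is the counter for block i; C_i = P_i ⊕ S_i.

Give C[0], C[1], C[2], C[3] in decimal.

C[0] = 142, C[1] = 209, C[2] = 155, C[3] = 211

C[0]: T = 62, S = E(K, T) = 227; 109 ⊕ 227 = 142.
C[1]: T = 63, S = E(K, T) = 228; 53 ⊕ 228 = 209.
C[2]: T = 64, S = E(K, T) = 41; 178 ⊕ 41 = 155.
C[3]: T = 65, S = E(K, T) = 42; 249 ⊕ 42 = 211.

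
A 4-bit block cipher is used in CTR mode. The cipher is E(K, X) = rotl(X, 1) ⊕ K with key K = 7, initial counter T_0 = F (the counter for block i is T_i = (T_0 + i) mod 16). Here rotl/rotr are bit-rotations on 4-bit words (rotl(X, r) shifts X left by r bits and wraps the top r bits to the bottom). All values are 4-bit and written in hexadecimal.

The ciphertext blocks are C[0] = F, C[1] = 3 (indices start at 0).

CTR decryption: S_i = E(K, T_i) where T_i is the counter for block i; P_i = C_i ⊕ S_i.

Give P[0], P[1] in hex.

P[0] = 7, P[1] = 4

P[0]: T = F, S = E(K, T) = 8; F ⊕ 8 = 7.
P[1]: T = 0, S = E(K, T) = 7; 3 ⊕ 7 = 4.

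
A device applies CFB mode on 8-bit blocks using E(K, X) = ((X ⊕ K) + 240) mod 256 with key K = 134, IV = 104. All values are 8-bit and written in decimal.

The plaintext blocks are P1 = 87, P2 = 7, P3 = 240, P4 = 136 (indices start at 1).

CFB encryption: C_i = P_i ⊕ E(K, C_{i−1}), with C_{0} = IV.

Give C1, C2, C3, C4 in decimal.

C1 = 137, C2 = 248, C3 = 158, C4 = 128

C1: E(K, 104) = 222; 87 ⊕ 222 = 137.
C2: E(K, 137) = 255; 7 ⊕ 255 = 248.
C3: E(K, 248) = 110; 240 ⊕ 110 = 158.
C4: E(K, 158) = 8; 136 ⊕ 8 = 128.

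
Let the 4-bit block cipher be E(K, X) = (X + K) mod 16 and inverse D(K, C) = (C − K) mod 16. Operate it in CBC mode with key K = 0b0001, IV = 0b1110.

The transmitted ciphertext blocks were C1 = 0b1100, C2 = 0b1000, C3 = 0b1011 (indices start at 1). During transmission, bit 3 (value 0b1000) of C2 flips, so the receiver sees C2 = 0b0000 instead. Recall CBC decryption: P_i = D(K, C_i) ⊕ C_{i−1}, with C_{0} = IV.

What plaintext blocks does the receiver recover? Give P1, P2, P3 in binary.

Only C2 changed, to 0b0000. In CBC, a change in C_i garbles P_i and flips the same bit in P_{i+1}. Decrypting the received ciphertext:
P1: D(K, 0b1100) = 0b1011; 0b1011 ⊕ 0b1110 = 0b0101.
P2: D(K, 0b0000) = 0b1111; 0b1111 ⊕ 0b1100 = 0b0011.
P3: D(K, 0b1011) = 0b1010; 0b1010 ⊕ 0b0000 = 0b1010.
Blocks that differ from the original plaintext: P2, P3.

P1 = 0b0101, P2 = 0b0011, P3 = 0b1010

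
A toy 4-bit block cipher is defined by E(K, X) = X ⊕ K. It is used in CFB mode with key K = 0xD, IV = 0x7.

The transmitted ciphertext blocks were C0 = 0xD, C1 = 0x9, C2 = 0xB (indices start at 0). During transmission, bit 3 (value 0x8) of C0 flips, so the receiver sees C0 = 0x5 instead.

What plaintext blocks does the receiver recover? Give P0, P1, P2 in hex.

P0 = 0xF, P1 = 0x1, P2 = 0xF

CFB decryption: P_i = C_i ⊕ E(K, C_{i−1}), with C_{−1} = IV.
Only C0 changed, to 0x5. In CFB, a change in C_i flips the same bit in P_i and garbles P_{i+1}. Decrypting the received ciphertext:
P0: E(K, 0x7) = 0xA; 0x5 ⊕ 0xA = 0xF.
P1: E(K, 0x5) = 0x8; 0x9 ⊕ 0x8 = 0x1.
P2: E(K, 0x9) = 0x4; 0xB ⊕ 0x4 = 0xF.
Blocks that differ from the original plaintext: P0, P1.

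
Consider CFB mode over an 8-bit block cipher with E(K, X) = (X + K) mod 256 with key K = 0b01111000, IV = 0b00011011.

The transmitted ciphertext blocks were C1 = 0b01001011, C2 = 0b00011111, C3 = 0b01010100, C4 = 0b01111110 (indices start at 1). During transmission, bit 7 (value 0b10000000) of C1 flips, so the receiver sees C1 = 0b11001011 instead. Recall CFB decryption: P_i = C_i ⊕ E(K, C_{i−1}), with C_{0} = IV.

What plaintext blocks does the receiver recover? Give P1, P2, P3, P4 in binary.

Only C1 changed, to 0b11001011. In CFB, a change in C_i flips the same bit in P_i and garbles P_{i+1}. Decrypting the received ciphertext:
P1: E(K, 0b00011011) = 0b10010011; 0b11001011 ⊕ 0b10010011 = 0b01011000.
P2: E(K, 0b11001011) = 0b01000011; 0b00011111 ⊕ 0b01000011 = 0b01011100.
P3: E(K, 0b00011111) = 0b10010111; 0b01010100 ⊕ 0b10010111 = 0b11000011.
P4: E(K, 0b01010100) = 0b11001100; 0b01111110 ⊕ 0b11001100 = 0b10110010.
Blocks that differ from the original plaintext: P1, P2.

P1 = 0b01011000, P2 = 0b01011100, P3 = 0b11000011, P4 = 0b10110010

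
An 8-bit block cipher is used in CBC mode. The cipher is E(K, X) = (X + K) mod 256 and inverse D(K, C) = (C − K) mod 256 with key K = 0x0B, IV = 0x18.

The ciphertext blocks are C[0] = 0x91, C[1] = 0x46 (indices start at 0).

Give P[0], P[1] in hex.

CBC decryption: P_i = D(K, C_i) ⊕ C_{i−1}, with C_{−1} = IV.
P[0]: D(K, 0x91) = 0x86; 0x86 ⊕ 0x18 = 0x9E.
P[1]: D(K, 0x46) = 0x3B; 0x3B ⊕ 0x91 = 0xAA.

P[0] = 0x9E, P[1] = 0xAA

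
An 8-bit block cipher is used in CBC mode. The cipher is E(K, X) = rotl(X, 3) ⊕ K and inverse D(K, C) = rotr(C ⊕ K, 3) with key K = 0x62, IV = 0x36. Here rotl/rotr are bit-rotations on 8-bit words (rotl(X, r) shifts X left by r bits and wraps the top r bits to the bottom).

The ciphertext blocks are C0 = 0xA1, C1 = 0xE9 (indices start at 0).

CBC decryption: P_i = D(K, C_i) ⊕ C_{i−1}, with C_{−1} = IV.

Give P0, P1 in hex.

P0: D(K, 0xA1) = 0x78; 0x78 ⊕ 0x36 = 0x4E.
P1: D(K, 0xE9) = 0x71; 0x71 ⊕ 0xA1 = 0xD0.

P0 = 0x4E, P1 = 0xD0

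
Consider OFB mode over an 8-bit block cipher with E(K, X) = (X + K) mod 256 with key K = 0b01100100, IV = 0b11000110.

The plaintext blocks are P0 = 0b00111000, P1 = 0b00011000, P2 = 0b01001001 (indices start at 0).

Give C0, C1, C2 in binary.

C0 = 0b00010010, C1 = 0b10010110, C2 = 0b10111011

OFB encryption: S_i = E(K, S_{i−1}) with S_{−1} = IV; C_i = P_i ⊕ S_i.
C0: S = E(K, 0b11000110) = 0b00101010; 0b00111000 ⊕ 0b00101010 = 0b00010010.
C1: S = E(K, 0b00101010) = 0b10001110; 0b00011000 ⊕ 0b10001110 = 0b10010110.
C2: S = E(K, 0b10001110) = 0b11110010; 0b01001001 ⊕ 0b11110010 = 0b10111011.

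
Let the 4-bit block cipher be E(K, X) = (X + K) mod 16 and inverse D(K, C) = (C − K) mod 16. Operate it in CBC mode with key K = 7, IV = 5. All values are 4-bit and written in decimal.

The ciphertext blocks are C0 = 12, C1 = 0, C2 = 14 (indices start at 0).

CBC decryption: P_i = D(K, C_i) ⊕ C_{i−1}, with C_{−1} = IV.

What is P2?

P2: D(K, 14) = 7; 7 ⊕ 0 = 7.

P2 = 7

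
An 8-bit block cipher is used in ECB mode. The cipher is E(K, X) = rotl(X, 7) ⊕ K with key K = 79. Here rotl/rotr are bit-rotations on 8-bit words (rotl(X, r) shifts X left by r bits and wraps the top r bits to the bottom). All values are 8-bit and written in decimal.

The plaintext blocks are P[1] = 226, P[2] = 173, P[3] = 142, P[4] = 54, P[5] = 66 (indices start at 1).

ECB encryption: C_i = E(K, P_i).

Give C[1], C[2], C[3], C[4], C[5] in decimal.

C[1]: E(K, 226) = 62.
C[2]: E(K, 173) = 153.
C[3]: E(K, 142) = 8.
C[4]: E(K, 54) = 84.
C[5]: E(K, 66) = 110.

C[1] = 62, C[2] = 153, C[3] = 8, C[4] = 84, C[5] = 110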